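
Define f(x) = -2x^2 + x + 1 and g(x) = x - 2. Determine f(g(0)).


-9


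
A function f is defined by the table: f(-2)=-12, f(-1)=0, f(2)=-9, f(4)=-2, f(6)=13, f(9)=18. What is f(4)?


Reading from the table at x = 4

-2


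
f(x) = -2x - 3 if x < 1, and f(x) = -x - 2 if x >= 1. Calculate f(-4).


-4 satisfies x < 1
f(-4) = 5

5


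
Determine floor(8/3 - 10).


8/3 = 2.6667
2.6667 - 10 = -7.3333
floor(-7.3333) = -8

-8


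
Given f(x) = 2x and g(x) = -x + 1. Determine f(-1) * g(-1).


f(-1) = -2
g(-1) = 2
Product = -4

-4


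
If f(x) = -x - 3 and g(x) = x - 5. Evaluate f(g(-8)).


10


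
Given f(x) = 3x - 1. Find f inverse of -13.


-4


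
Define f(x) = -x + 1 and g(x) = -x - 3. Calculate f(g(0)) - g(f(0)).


f(g(0)) = 4
g(f(0)) = -4
Difference = 8

8


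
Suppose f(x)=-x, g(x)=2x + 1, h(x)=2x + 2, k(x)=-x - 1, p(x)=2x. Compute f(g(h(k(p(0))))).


p(0) = 0
k(0) = -1
h(-1) = 0
g(0) = 1
f(1) = -1

-1


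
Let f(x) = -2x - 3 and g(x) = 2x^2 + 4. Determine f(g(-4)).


-75


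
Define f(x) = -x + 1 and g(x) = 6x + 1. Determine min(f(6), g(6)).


-5


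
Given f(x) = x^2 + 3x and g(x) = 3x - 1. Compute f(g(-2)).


g(-2) = -7
f(-7) = 1*(-7)^2 + 3*(-7) = 28

28


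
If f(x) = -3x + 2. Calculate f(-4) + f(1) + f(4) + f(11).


f(-4) = 14
f(1) = -1
f(4) = -10
f(11) = -31
Sum = -28

-28


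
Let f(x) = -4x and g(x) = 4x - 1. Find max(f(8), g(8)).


31


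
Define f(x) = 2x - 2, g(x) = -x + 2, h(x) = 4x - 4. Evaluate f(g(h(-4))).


42


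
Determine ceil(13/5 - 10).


13/5 = 2.6
2.6 - 10 = -7.4
ceil(-7.4) = -7

-7


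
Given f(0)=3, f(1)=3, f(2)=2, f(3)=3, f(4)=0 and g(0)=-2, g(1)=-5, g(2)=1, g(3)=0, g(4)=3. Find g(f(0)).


f(0) = 3
g(3) = 0

0


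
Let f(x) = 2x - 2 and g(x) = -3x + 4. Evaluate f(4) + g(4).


f(4) = 6
g(4) = -8
Sum = -2

-2


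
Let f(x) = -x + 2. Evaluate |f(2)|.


f(2) = 0
|0| = 0

0


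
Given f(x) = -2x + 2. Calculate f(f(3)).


f(3) = -4
f(-4) = 10

10


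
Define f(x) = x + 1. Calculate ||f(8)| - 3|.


f(8) = 9
|9| = 9
|9 - 3| = 6

6


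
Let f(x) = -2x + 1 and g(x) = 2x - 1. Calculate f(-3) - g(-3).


f(-3) = 7
g(-3) = -7
Difference = 14

14


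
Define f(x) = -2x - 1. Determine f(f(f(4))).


-35


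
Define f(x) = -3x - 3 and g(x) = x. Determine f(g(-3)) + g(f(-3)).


f(g(-3)) = 6
g(f(-3)) = 6
Sum = 12

12


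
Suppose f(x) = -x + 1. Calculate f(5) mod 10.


6


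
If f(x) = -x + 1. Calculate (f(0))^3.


f(0) = 1
(1)^3 = 1

1


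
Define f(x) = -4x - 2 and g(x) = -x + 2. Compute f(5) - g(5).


f(5) = -22
g(5) = -3
Difference = -19

-19


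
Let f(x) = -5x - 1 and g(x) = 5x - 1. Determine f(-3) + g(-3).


f(-3) = 14
g(-3) = -16
Sum = -2

-2


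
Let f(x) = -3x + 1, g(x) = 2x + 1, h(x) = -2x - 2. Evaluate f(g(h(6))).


h(6) = -14
g(-14) = -27
f(-27) = 82

82


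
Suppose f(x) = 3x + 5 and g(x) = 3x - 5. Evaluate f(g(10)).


g(10) = 25
f(25) = 80

80


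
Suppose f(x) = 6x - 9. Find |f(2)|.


f(2) = 3
|3| = 3

3


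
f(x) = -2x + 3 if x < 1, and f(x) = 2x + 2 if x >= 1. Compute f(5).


12


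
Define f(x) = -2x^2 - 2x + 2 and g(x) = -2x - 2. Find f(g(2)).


g(2) = -6
f(-6) = (-2)*(-6)^2 - 2*(-6) + 2 = -58

-58


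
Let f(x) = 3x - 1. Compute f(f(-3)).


f(-3) = -10
f(-10) = -31

-31


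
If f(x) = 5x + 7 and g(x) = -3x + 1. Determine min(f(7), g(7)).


f(7) = 42
g(7) = -20
min = -20

-20


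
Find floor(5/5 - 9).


5/5 = 1
1 - 9 = -8
floor(-8) = -8

-8


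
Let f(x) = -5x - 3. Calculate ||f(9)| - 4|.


f(9) = -48
|-48| = 48
|48 - 4| = 44

44


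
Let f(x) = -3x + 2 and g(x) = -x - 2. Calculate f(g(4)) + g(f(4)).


f(g(4)) = 20
g(f(4)) = 8
Sum = 28

28


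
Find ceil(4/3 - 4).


4/3 = 1.3333
1.3333 - 4 = -2.6667
ceil(-2.6667) = -2

-2


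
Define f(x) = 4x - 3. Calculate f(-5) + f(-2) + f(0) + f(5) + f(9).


f(-5) = -23
f(-2) = -11
f(0) = -3
f(5) = 17
f(9) = 33
Sum = 13

13


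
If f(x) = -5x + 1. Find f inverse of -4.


Solve -5x + 1 = -4
x = (-4 - 1) / (-5) = 1

1


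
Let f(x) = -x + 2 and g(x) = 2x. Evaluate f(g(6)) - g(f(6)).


f(g(6)) = -10
g(f(6)) = -8
Difference = -2

-2


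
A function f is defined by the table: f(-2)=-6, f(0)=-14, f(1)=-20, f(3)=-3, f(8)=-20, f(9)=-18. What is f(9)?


Reading from the table at x = 9

-18


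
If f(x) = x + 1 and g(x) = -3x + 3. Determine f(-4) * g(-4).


f(-4) = -3
g(-4) = 15
Product = -45

-45


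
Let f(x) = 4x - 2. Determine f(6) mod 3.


f(6) = 22
22 mod 3 = 1

1


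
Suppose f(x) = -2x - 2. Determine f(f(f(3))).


-30


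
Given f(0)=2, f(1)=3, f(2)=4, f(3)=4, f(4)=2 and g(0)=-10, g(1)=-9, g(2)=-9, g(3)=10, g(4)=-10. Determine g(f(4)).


f(4) = 2
g(2) = -9

-9


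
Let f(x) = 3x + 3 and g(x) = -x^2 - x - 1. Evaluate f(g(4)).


-60


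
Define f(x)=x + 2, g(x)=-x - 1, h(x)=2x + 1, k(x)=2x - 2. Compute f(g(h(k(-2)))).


k(-2) = -6
h(-6) = -11
g(-11) = 10
f(10) = 12

12


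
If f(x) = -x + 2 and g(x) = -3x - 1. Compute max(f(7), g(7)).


f(7) = -5
g(7) = -22
max = -5

-5


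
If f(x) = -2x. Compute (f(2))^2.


f(2) = -4
(-4)^2 = 16

16


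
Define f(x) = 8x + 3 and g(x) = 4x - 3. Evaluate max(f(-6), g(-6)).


f(-6) = -45
g(-6) = -27
max = -27

-27


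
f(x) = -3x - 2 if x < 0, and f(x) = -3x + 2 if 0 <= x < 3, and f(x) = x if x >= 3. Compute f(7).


7 satisfies x >= 3
f(7) = 7

7


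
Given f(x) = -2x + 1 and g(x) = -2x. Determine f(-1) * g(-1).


f(-1) = 3
g(-1) = 2
Product = 6

6


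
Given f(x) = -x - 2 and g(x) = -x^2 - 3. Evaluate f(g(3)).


g(3) = -12
f(-12) = 10

10


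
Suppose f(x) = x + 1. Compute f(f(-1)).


f(-1) = 0
f(0) = 1

1


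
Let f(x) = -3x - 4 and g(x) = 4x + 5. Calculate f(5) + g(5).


f(5) = -19
g(5) = 25
Sum = 6

6


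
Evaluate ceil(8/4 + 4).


6


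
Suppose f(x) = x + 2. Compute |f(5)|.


f(5) = 7
|7| = 7

7


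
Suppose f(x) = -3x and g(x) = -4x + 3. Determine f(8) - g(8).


f(8) = -24
g(8) = -29
Difference = 5

5


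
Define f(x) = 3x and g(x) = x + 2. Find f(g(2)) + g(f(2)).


f(g(2)) = 12
g(f(2)) = 8
Sum = 20

20


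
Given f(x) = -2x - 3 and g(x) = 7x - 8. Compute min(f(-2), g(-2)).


-22


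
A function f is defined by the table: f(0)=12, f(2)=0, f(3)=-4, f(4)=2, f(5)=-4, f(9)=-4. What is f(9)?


Reading from the table at x = 9

-4


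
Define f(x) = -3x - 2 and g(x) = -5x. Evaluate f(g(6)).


g(6) = -30
f(-30) = 88

88


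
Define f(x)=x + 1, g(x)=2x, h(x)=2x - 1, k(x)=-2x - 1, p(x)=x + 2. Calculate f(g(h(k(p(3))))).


p(3) = 5
k(5) = -11
h(-11) = -23
g(-23) = -46
f(-46) = -45

-45


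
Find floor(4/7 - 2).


4/7 = 0.5714
0.5714 - 2 = -1.4286
floor(-1.4286) = -2

-2


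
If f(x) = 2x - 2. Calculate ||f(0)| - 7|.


f(0) = -2
|-2| = 2
|2 - 7| = 5

5


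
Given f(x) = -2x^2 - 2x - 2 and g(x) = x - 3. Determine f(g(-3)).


g(-3) = -6
f(-6) = (-2)*(-6)^2 - 2*(-6) - 2 = -62

-62


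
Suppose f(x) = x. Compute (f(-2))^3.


-8


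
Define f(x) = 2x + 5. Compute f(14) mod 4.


f(14) = 33
33 mod 4 = 1

1


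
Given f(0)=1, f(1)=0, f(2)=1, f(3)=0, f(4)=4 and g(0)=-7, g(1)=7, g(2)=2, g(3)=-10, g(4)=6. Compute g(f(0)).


f(0) = 1
g(1) = 7

7


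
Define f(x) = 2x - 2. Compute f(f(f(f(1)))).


f(1) = 0
f(0) = -2
f(-2) = -6
f(-6) = -14

-14


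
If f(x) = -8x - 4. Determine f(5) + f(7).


f(5) = -44
f(7) = -60
Sum = -104

-104


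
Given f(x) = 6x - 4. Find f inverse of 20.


Solve 6x - 4 = 20
x = (20 + 4) / 6 = 4

4


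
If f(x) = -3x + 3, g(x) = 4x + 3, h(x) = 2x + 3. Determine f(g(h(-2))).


h(-2) = -1
g(-1) = -1
f(-1) = 6

6


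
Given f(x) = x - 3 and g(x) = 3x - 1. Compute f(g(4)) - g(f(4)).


6


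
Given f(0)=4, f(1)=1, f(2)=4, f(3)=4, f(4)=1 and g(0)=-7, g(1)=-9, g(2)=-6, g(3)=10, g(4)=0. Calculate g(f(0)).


f(0) = 4
g(4) = 0

0


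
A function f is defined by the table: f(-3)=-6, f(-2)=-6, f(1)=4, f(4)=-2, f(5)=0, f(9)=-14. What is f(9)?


-14


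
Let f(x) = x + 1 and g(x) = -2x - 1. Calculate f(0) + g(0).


f(0) = 1
g(0) = -1
Sum = 0

0


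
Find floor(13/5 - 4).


13/5 = 2.6
2.6 - 4 = -1.4
floor(-1.4) = -2

-2


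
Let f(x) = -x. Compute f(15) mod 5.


0


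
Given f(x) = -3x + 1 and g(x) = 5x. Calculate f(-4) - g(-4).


f(-4) = 13
g(-4) = -20
Difference = 33

33


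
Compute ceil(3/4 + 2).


3/4 = 0.75
0.75 + 2 = 2.75
ceil(2.75) = 3

3


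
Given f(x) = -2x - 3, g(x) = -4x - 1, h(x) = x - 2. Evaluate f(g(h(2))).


-1


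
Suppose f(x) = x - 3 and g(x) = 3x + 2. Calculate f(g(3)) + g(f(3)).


10


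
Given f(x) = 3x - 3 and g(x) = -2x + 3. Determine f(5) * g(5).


f(5) = 12
g(5) = -7
Product = -84

-84


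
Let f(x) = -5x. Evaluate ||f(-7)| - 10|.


f(-7) = 35
|35| = 35
|35 - 10| = 25

25


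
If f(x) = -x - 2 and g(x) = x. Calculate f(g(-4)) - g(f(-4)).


0


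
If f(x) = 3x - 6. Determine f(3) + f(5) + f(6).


24


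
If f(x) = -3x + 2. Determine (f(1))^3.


f(1) = -1
(-1)^3 = -1

-1


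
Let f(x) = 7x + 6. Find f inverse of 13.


Solve 7x + 6 = 13
x = (13 - 6) / 7 = 1

1


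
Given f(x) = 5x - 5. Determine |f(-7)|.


f(-7) = -40
|-40| = 40

40


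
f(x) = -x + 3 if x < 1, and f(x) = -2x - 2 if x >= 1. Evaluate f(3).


3 satisfies x >= 1
f(3) = -8

-8


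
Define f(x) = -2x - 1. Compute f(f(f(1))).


f(1) = -3
f(-3) = 5
f(5) = -11

-11


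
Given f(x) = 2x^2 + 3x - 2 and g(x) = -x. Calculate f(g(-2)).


g(-2) = 2
f(2) = 2*(2)^2 + 3*(2) - 2 = 12

12


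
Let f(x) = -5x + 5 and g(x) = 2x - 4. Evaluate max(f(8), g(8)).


f(8) = -35
g(8) = 12
max = 12

12


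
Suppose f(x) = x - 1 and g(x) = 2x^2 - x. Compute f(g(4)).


g(4) = 28
f(28) = 27

27


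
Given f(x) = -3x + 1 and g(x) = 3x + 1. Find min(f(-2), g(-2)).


f(-2) = 7
g(-2) = -5
min = -5

-5


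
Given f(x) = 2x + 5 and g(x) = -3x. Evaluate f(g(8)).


g(8) = -24
f(-24) = -43

-43


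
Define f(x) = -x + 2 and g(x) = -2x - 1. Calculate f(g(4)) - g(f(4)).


f(g(4)) = 11
g(f(4)) = 3
Difference = 8

8


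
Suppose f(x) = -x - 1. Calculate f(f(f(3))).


f(3) = -4
f(-4) = 3
f(3) = -4

-4


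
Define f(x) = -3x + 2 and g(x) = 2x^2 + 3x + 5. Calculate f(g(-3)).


g(-3) = 14
f(14) = -40

-40


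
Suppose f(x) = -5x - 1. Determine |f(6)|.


f(6) = -31
|-31| = 31

31


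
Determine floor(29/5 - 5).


29/5 = 5.8
5.8 - 5 = 0.8
floor(0.8) = 0

0


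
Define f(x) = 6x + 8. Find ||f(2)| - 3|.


f(2) = 20
|20| = 20
|20 - 3| = 17

17


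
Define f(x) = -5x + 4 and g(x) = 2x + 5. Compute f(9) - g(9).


f(9) = -41
g(9) = 23
Difference = -64

-64


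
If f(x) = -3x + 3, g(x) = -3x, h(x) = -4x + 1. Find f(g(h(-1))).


48


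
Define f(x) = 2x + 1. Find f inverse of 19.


Solve 2x + 1 = 19
x = (19 - 1) / 2 = 9

9


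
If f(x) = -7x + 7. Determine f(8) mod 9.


f(8) = -49
-49 mod 9 = 5

5


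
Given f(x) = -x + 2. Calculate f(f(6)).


f(6) = -4
f(-4) = 6

6


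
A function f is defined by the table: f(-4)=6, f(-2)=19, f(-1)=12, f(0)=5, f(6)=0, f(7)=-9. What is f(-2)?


Reading from the table at x = -2

19


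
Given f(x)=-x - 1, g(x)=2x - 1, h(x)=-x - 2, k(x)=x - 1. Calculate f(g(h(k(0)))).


k(0) = -1
h(-1) = -1
g(-1) = -3
f(-3) = 2

2


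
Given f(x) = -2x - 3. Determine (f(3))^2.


f(3) = -9
(-9)^2 = 81

81


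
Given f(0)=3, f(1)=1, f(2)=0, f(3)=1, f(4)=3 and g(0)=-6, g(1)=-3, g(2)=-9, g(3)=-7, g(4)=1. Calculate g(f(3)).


-3


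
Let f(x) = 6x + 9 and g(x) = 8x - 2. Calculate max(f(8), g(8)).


f(8) = 57
g(8) = 62
max = 62

62


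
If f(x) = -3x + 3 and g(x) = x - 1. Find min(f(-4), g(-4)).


f(-4) = 15
g(-4) = -5
min = -5

-5


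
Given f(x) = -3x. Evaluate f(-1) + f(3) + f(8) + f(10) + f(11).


f(-1) = 3
f(3) = -9
f(8) = -24
f(10) = -30
f(11) = -33
Sum = -93

-93


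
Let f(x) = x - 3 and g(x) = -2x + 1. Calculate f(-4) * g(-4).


-63


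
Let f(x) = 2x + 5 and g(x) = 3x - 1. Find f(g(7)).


g(7) = 20
f(20) = 45

45


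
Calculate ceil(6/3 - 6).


6/3 = 2
2 - 6 = -4
ceil(-4) = -4

-4


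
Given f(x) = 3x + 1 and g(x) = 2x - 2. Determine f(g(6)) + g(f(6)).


f(g(6)) = 31
g(f(6)) = 36
Sum = 67

67


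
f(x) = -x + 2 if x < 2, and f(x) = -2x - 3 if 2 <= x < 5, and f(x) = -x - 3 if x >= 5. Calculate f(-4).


6


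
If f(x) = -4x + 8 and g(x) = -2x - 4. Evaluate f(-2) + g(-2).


f(-2) = 16
g(-2) = 0
Sum = 16

16


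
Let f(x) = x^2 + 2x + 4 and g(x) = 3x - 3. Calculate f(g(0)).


7


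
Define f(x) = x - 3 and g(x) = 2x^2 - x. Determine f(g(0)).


g(0) = 0
f(0) = -3

-3


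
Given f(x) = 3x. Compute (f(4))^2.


f(4) = 12
(12)^2 = 144

144


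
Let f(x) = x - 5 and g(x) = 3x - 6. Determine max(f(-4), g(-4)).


f(-4) = -9
g(-4) = -18
max = -9

-9


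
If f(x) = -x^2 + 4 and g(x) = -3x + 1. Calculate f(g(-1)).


g(-1) = 4
f(4) = (-1)*(4)^2 + 4 = -12

-12


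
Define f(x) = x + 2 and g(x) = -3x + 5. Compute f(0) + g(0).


f(0) = 2
g(0) = 5
Sum = 7

7


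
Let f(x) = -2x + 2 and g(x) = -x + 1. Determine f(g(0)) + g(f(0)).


-1


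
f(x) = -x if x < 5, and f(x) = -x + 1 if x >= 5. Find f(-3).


3


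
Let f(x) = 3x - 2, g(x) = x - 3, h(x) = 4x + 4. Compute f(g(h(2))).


h(2) = 12
g(12) = 9
f(9) = 25

25


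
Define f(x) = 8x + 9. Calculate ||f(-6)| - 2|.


f(-6) = -39
|-39| = 39
|39 - 2| = 37

37


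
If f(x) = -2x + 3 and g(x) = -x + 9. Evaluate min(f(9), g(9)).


f(9) = -15
g(9) = 0
min = -15

-15


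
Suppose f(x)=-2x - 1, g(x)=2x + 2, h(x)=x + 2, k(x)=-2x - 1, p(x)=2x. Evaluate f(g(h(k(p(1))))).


p(1) = 2
k(2) = -5
h(-5) = -3
g(-3) = -4
f(-4) = 7

7


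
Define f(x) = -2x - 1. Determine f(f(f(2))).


f(2) = -5
f(-5) = 9
f(9) = -19

-19


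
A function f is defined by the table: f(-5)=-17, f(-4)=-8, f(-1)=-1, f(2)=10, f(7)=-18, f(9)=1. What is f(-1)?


-1


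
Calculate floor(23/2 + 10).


21


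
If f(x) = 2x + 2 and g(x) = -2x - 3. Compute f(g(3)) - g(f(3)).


3


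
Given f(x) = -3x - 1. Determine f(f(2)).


f(2) = -7
f(-7) = 20

20


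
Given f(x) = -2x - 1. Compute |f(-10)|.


f(-10) = 19
|19| = 19

19


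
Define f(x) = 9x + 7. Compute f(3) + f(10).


f(3) = 34
f(10) = 97
Sum = 131

131


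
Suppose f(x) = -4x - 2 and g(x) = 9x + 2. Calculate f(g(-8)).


g(-8) = -70
f(-70) = 278

278


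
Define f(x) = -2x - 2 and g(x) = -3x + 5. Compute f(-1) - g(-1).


f(-1) = 0
g(-1) = 8
Difference = -8

-8


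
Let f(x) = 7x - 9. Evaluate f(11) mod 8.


f(11) = 68
68 mod 8 = 4

4


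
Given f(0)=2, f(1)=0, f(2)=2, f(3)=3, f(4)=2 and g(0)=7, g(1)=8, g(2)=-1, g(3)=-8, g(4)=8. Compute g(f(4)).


f(4) = 2
g(2) = -1

-1


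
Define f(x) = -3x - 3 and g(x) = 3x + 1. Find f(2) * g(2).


f(2) = -9
g(2) = 7
Product = -63

-63


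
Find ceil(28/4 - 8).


-1


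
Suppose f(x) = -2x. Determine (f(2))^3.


f(2) = -4
(-4)^3 = -64

-64


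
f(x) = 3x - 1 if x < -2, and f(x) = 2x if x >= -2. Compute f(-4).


-4 satisfies x < -2
f(-4) = -13

-13


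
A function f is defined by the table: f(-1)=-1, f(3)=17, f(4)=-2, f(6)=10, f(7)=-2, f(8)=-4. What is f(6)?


Reading from the table at x = 6

10


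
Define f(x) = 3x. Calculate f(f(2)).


f(2) = 6
f(6) = 18

18


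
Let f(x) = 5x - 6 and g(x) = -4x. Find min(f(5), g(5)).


f(5) = 19
g(5) = -20
min = -20

-20


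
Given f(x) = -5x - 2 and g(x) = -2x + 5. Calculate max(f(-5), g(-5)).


f(-5) = 23
g(-5) = 15
max = 23

23


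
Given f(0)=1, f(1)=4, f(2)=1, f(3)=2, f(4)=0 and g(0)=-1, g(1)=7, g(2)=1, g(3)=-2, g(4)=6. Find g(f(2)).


7


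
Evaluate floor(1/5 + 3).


1/5 = 0.2
0.2 + 3 = 3.2
floor(3.2) = 3

3


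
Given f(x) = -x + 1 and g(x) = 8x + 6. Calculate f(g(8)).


g(8) = 70
f(70) = -69

-69


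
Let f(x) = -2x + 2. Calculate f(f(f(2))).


-10


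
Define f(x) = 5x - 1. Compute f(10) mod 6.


f(10) = 49
49 mod 6 = 1

1


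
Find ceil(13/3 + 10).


13/3 = 4.3333
4.3333 + 10 = 14.3333
ceil(14.3333) = 15

15


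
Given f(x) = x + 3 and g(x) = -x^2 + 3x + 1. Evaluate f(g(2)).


g(2) = 3
f(3) = 6

6


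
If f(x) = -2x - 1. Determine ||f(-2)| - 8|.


5


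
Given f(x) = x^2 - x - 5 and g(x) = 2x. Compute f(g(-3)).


g(-3) = -6
f(-6) = 1*(-6)^2 - 1*(-6) - 5 = 37

37


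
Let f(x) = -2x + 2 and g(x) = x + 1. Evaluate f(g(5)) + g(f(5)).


-17


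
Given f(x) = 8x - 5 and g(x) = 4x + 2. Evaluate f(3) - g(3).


f(3) = 19
g(3) = 14
Difference = 5

5


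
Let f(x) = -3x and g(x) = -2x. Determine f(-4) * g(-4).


96


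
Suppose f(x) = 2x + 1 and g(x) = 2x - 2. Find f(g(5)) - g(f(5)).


f(g(5)) = 17
g(f(5)) = 20
Difference = -3

-3


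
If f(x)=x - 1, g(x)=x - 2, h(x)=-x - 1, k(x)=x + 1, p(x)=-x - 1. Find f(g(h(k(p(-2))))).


p(-2) = 1
k(1) = 2
h(2) = -3
g(-3) = -5
f(-5) = -6

-6


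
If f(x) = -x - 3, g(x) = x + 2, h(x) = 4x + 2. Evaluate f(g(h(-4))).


9


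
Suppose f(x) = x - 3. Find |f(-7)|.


f(-7) = -10
|-10| = 10

10


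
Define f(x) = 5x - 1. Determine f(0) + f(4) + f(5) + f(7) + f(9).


f(0) = -1
f(4) = 19
f(5) = 24
f(7) = 34
f(9) = 44
Sum = 120

120


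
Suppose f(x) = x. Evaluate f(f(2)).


2


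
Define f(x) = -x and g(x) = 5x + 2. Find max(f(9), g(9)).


47


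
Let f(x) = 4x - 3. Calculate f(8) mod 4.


1


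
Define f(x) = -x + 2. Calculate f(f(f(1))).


f(1) = 1
f(1) = 1
f(1) = 1

1


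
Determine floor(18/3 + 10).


18/3 = 6
6 + 10 = 16
floor(16) = 16

16


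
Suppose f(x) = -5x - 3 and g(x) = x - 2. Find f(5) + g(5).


f(5) = -28
g(5) = 3
Sum = -25

-25


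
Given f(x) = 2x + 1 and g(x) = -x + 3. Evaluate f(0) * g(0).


f(0) = 1
g(0) = 3
Product = 3

3


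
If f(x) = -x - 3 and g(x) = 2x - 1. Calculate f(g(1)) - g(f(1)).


5


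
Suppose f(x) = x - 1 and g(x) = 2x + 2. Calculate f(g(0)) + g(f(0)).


f(g(0)) = 1
g(f(0)) = 0
Sum = 1

1


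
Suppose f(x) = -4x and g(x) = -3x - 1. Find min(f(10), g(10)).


-40


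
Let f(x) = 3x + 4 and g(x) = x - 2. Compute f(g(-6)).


g(-6) = -8
f(-8) = -20

-20


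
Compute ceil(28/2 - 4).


28/2 = 14
14 - 4 = 10
ceil(10) = 10

10


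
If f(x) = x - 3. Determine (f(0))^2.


f(0) = -3
(-3)^2 = 9

9


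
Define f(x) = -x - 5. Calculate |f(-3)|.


f(-3) = -2
|-2| = 2

2


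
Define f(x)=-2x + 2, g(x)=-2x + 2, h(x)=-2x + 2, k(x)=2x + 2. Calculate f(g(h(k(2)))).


k(2) = 6
h(6) = -10
g(-10) = 22
f(22) = -42

-42


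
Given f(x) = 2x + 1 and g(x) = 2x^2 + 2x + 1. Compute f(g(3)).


g(3) = 25
f(25) = 51

51


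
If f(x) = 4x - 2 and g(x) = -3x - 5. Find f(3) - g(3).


24


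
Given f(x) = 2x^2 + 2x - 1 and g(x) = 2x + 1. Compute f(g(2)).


g(2) = 5
f(5) = 2*(5)^2 + 2*(5) - 1 = 59

59


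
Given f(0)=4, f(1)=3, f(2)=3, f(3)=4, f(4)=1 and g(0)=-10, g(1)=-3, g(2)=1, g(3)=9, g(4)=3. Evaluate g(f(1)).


9


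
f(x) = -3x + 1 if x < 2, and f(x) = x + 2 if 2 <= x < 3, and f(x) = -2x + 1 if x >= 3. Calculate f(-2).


7


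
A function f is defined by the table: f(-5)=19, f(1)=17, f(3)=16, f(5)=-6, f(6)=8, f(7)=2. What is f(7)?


Reading from the table at x = 7

2


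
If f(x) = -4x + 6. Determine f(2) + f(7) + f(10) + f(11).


f(2) = -2
f(7) = -22
f(10) = -34
f(11) = -38
Sum = -96

-96


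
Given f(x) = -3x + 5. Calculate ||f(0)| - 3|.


2


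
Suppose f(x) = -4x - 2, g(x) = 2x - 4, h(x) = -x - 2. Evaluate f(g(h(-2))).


h(-2) = 0
g(0) = -4
f(-4) = 14

14


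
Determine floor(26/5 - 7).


26/5 = 5.2
5.2 - 7 = -1.8
floor(-1.8) = -2

-2


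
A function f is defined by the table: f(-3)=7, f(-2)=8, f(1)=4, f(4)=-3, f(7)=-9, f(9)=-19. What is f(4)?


Reading from the table at x = 4

-3


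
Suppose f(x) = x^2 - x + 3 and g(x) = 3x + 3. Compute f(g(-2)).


g(-2) = -3
f(-3) = 1*(-3)^2 - 1*(-3) + 3 = 15

15


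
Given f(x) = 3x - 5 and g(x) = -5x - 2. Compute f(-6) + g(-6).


f(-6) = -23
g(-6) = 28
Sum = 5

5


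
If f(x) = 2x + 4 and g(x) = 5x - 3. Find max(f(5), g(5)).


f(5) = 14
g(5) = 22
max = 22

22


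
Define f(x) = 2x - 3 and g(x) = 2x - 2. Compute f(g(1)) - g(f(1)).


f(g(1)) = -3
g(f(1)) = -4
Difference = 1

1


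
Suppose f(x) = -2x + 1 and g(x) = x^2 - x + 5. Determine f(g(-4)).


g(-4) = 25
f(25) = -49

-49


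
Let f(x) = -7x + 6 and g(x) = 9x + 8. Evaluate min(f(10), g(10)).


-64


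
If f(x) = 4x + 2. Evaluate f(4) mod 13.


f(4) = 18
18 mod 13 = 5

5


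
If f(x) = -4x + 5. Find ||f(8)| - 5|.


f(8) = -27
|-27| = 27
|27 - 5| = 22

22


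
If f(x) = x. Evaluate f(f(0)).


f(0) = 0
f(0) = 0

0


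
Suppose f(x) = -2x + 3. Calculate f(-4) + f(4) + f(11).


f(-4) = 11
f(4) = -5
f(11) = -19
Sum = -13

-13


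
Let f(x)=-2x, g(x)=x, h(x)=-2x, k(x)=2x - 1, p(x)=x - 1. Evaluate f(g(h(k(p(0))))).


p(0) = -1
k(-1) = -3
h(-3) = 6
g(6) = 6
f(6) = -12

-12


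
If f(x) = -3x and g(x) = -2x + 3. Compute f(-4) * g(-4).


f(-4) = 12
g(-4) = 11
Product = 132

132


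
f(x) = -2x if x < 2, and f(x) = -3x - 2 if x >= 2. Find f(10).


10 satisfies x >= 2
f(10) = -32

-32


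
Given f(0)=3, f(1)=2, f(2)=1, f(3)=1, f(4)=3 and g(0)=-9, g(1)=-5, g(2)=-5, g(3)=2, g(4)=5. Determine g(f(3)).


f(3) = 1
g(1) = -5

-5


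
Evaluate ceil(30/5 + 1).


30/5 = 6
6 + 1 = 7
ceil(7) = 7

7


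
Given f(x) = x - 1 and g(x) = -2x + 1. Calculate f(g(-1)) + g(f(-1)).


f(g(-1)) = 2
g(f(-1)) = 5
Sum = 7

7


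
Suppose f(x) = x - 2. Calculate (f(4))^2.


4


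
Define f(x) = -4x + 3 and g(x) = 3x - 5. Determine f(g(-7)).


g(-7) = -26
f(-26) = 107

107


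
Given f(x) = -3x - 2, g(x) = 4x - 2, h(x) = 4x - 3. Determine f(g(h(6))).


h(6) = 21
g(21) = 82
f(82) = -248

-248


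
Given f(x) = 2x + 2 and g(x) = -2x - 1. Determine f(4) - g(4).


f(4) = 10
g(4) = -9
Difference = 19

19


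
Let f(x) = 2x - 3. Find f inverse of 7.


Solve 2x - 3 = 7
x = (7 + 3) / 2 = 5

5


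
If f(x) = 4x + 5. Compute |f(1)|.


f(1) = 9
|9| = 9

9


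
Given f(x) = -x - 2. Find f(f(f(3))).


f(3) = -5
f(-5) = 3
f(3) = -5

-5


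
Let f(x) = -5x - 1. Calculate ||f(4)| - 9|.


12


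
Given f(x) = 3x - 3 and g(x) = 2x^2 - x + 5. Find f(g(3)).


g(3) = 20
f(20) = 57

57


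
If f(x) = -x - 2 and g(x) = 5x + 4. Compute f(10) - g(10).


f(10) = -12
g(10) = 54
Difference = -66

-66


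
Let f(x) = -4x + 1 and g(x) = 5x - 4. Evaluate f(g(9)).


g(9) = 41
f(41) = -163

-163


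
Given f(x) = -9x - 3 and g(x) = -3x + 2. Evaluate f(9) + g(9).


f(9) = -84
g(9) = -25
Sum = -109

-109


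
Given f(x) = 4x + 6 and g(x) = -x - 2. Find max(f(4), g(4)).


f(4) = 22
g(4) = -6
max = 22

22


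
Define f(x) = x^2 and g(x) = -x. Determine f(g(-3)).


g(-3) = 3
f(3) = 1*(3)^2 = 9

9


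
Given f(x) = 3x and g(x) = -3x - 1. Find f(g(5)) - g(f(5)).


f(g(5)) = -48
g(f(5)) = -46
Difference = -2

-2


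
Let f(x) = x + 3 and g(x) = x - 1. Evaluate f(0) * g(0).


f(0) = 3
g(0) = -1
Product = -3

-3


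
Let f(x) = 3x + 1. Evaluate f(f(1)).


13


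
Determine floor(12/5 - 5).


12/5 = 2.4
2.4 - 5 = -2.6
floor(-2.6) = -3

-3


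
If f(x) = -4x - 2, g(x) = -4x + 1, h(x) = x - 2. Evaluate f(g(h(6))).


h(6) = 4
g(4) = -15
f(-15) = 58

58


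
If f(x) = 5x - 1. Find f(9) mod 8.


f(9) = 44
44 mod 8 = 4

4


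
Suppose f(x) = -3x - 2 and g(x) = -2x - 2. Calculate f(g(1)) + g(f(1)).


f(g(1)) = 10
g(f(1)) = 8
Sum = 18

18


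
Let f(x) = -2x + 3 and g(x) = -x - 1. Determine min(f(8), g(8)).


f(8) = -13
g(8) = -9
min = -13

-13


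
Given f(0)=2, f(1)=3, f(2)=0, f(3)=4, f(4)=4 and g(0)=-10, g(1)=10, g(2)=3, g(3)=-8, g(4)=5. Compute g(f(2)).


f(2) = 0
g(0) = -10

-10


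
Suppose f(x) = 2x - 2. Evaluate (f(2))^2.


f(2) = 2
(2)^2 = 4

4


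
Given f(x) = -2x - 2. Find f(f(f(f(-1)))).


f(-1) = 0
f(0) = -2
f(-2) = 2
f(2) = -6

-6


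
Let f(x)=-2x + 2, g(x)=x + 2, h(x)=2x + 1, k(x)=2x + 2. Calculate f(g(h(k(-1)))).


k(-1) = 0
h(0) = 1
g(1) = 3
f(3) = -4

-4


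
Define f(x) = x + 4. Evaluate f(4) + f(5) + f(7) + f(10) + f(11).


f(4) = 8
f(5) = 9
f(7) = 11
f(10) = 14
f(11) = 15
Sum = 57

57


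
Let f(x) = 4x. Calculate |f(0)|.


f(0) = 0
|0| = 0

0


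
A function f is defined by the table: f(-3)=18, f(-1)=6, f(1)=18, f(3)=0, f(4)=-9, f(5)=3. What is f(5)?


Reading from the table at x = 5

3


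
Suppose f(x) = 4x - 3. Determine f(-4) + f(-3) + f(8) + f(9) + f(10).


f(-4) = -19
f(-3) = -15
f(8) = 29
f(9) = 33
f(10) = 37
Sum = 65

65


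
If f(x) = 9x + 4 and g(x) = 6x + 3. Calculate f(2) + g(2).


37


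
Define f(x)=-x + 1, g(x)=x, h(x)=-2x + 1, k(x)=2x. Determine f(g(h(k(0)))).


0


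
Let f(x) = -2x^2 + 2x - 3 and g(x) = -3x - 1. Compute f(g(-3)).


g(-3) = 8
f(8) = (-2)*(8)^2 + 2*(8) - 3 = -115

-115


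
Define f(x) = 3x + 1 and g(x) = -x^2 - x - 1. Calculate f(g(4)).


-62


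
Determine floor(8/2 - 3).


1


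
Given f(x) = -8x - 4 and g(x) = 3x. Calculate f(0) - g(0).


f(0) = -4
g(0) = 0
Difference = -4

-4


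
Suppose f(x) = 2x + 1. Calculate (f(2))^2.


f(2) = 5
(5)^2 = 25

25


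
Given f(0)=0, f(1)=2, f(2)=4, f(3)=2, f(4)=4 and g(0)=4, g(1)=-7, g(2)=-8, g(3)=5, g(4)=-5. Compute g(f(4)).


f(4) = 4
g(4) = -5

-5


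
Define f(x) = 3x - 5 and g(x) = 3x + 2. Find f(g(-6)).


-53


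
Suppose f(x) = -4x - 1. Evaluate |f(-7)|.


f(-7) = 27
|27| = 27

27


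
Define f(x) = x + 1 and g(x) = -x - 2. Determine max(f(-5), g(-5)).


f(-5) = -4
g(-5) = 3
max = 3

3


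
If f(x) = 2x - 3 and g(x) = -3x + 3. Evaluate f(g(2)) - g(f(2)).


f(g(2)) = -9
g(f(2)) = 0
Difference = -9

-9


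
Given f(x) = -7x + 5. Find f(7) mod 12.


f(7) = -44
-44 mod 12 = 4

4


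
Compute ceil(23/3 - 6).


23/3 = 7.6667
7.6667 - 6 = 1.6667
ceil(1.6667) = 2

2


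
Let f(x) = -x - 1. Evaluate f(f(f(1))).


f(1) = -2
f(-2) = 1
f(1) = -2

-2


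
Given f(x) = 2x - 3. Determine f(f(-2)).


-17


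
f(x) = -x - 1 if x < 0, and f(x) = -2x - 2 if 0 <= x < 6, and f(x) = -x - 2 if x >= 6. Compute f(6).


6 satisfies x >= 6
f(6) = -8

-8


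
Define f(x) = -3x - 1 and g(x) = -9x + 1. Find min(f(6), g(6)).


f(6) = -19
g(6) = -53
min = -53

-53


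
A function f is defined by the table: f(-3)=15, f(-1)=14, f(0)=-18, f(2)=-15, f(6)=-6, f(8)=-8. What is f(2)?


Reading from the table at x = 2

-15


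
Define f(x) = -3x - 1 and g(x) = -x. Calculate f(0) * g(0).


f(0) = -1
g(0) = 0
Product = 0

0


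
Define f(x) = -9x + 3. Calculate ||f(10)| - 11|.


76


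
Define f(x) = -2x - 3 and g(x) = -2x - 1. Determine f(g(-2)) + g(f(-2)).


f(g(-2)) = -9
g(f(-2)) = -3
Sum = -12

-12


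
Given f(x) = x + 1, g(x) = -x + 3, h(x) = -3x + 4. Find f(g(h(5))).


h(5) = -11
g(-11) = 14
f(14) = 15

15


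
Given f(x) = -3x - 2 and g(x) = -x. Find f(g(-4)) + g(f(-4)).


f(g(-4)) = -14
g(f(-4)) = -10
Sum = -24

-24


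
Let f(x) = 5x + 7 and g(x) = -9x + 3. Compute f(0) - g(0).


4


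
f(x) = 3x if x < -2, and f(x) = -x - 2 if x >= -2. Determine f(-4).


-4 satisfies x < -2
f(-4) = -12

-12


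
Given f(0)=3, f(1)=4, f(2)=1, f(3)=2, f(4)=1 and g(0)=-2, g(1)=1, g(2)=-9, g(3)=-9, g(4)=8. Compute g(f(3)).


-9


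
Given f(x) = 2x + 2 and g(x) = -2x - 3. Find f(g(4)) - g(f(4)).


3


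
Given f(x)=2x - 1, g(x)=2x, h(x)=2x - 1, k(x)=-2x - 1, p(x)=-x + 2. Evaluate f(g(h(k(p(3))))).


3


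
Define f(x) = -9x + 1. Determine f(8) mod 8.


f(8) = -71
-71 mod 8 = 1

1


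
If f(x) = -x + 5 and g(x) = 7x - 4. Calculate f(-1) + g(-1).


f(-1) = 6
g(-1) = -11
Sum = -5

-5


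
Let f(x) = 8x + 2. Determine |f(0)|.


f(0) = 2
|2| = 2

2


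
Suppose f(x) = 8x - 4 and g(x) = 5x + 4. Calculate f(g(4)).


g(4) = 24
f(24) = 188

188


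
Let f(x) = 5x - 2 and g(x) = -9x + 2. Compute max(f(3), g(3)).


13


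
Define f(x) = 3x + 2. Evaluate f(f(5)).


f(5) = 17
f(17) = 53

53


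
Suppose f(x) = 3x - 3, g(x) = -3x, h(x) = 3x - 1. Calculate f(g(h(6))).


h(6) = 17
g(17) = -51
f(-51) = -156

-156


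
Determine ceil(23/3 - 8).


23/3 = 7.6667
7.6667 - 8 = -0.3333
ceil(-0.3333) = 0

0


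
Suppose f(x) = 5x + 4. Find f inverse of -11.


Solve 5x + 4 = -11
x = (-11 - 4) / 5 = -3

-3


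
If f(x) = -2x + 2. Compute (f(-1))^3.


f(-1) = 4
(4)^3 = 64

64


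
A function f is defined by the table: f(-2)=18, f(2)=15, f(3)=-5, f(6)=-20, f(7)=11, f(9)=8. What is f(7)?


Reading from the table at x = 7

11


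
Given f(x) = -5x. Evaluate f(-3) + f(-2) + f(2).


f(-3) = 15
f(-2) = 10
f(2) = -10
Sum = 15

15


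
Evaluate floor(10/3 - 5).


10/3 = 3.3333
3.3333 - 5 = -1.6667
floor(-1.6667) = -2

-2


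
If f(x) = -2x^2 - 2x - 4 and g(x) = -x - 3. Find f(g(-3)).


g(-3) = 0
f(0) = (-2)*(0)^2 - 2*(0) - 4 = -4

-4


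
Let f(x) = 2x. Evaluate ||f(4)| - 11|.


f(4) = 8
|8| = 8
|8 - 11| = 3

3


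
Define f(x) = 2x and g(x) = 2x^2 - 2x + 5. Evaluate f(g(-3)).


58


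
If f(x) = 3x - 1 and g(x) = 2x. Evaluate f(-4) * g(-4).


f(-4) = -13
g(-4) = -8
Product = 104

104


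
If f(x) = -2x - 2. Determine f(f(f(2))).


f(2) = -6
f(-6) = 10
f(10) = -22

-22


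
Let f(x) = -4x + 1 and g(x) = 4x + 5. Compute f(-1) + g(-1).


f(-1) = 5
g(-1) = 1
Sum = 6

6


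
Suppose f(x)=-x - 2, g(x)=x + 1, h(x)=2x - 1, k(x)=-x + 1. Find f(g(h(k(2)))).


k(2) = -1
h(-1) = -3
g(-3) = -2
f(-2) = 0

0


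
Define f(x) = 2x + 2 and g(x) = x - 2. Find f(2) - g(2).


f(2) = 6
g(2) = 0
Difference = 6

6


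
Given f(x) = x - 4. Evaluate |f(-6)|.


f(-6) = -10
|-10| = 10

10


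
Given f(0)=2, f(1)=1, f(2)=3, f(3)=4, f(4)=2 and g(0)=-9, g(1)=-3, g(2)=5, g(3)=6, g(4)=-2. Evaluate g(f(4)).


f(4) = 2
g(2) = 5

5


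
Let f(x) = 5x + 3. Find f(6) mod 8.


1


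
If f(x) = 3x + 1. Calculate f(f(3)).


f(3) = 10
f(10) = 31

31


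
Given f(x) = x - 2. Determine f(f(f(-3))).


f(-3) = -5
f(-5) = -7
f(-7) = -9

-9


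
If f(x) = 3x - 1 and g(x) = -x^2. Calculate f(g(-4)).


-49


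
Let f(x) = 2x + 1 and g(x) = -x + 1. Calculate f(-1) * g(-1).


f(-1) = -1
g(-1) = 2
Product = -2

-2


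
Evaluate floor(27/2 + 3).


27/2 = 13.5
13.5 + 3 = 16.5
floor(16.5) = 16

16


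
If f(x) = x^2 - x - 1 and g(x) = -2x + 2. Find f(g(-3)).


g(-3) = 8
f(8) = 1*(8)^2 - 1*(8) - 1 = 55

55


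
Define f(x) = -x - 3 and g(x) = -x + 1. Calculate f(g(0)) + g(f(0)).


f(g(0)) = -4
g(f(0)) = 4
Sum = 0

0


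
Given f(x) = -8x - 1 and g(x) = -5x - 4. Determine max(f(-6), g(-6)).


f(-6) = 47
g(-6) = 26
max = 47

47


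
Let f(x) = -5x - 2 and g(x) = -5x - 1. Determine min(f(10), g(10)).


f(10) = -52
g(10) = -51
min = -52

-52


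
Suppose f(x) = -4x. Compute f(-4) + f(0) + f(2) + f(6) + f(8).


f(-4) = 16
f(0) = 0
f(2) = -8
f(6) = -24
f(8) = -32
Sum = -48

-48


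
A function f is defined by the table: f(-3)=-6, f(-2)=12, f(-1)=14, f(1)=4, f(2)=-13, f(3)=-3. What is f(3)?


-3


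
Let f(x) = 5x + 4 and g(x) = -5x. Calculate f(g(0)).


g(0) = 0
f(0) = 4

4


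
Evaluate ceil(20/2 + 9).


20/2 = 10
10 + 9 = 19
ceil(19) = 19

19


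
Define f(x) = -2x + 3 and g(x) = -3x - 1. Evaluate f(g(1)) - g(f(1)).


f(g(1)) = 11
g(f(1)) = -4
Difference = 15

15


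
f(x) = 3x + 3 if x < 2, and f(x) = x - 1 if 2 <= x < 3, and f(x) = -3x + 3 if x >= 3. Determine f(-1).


-1 satisfies x < 2
f(-1) = 0

0


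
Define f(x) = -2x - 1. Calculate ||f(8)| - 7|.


f(8) = -17
|-17| = 17
|17 - 7| = 10

10


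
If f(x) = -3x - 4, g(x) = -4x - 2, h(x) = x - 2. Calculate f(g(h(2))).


h(2) = 0
g(0) = -2
f(-2) = 2

2


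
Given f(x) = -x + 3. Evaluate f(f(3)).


f(3) = 0
f(0) = 3

3


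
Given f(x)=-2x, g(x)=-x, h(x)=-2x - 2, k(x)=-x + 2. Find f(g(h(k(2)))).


k(2) = 0
h(0) = -2
g(-2) = 2
f(2) = -4

-4


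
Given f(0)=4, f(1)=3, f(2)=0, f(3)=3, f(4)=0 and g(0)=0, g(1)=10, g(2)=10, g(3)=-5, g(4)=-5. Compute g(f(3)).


f(3) = 3
g(3) = -5

-5


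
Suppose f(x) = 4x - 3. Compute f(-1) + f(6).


14


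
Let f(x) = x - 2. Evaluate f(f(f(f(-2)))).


f(-2) = -4
f(-4) = -6
f(-6) = -8
f(-8) = -10

-10


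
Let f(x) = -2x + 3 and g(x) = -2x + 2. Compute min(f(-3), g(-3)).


f(-3) = 9
g(-3) = 8
min = 8

8


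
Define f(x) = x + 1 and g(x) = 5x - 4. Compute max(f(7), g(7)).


f(7) = 8
g(7) = 31
max = 31

31


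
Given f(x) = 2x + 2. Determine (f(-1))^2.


f(-1) = 0
(0)^2 = 0

0


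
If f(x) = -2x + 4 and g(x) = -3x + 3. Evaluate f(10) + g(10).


f(10) = -16
g(10) = -27
Sum = -43

-43


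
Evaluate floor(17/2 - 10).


17/2 = 8.5
8.5 - 10 = -1.5
floor(-1.5) = -2

-2


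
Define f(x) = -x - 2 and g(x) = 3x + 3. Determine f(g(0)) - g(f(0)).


f(g(0)) = -5
g(f(0)) = -3
Difference = -2

-2


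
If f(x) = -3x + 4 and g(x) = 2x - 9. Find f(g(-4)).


g(-4) = -17
f(-17) = 55

55


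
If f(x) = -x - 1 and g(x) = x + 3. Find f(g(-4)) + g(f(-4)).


f(g(-4)) = 0
g(f(-4)) = 6
Sum = 6

6


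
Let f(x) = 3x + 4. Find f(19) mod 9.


f(19) = 61
61 mod 9 = 7

7


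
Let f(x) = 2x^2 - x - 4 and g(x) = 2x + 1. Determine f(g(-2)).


g(-2) = -3
f(-3) = 2*(-3)^2 - 1*(-3) - 4 = 17

17


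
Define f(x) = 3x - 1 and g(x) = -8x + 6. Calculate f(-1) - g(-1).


-18


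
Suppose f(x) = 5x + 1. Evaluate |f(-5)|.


f(-5) = -24
|-24| = 24

24


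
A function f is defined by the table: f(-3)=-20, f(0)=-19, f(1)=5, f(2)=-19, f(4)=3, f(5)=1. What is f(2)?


-19


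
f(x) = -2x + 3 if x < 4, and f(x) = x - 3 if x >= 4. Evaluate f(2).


2 satisfies x < 4
f(2) = -1

-1


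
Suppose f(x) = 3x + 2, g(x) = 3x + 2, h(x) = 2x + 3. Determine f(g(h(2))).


h(2) = 7
g(7) = 23
f(23) = 71

71


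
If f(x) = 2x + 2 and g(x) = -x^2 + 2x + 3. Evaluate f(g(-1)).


g(-1) = 0
f(0) = 2

2


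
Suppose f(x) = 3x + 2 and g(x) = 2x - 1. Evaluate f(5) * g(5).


153


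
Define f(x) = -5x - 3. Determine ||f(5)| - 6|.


f(5) = -28
|-28| = 28
|28 - 6| = 22

22


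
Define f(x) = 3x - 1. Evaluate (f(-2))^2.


f(-2) = -7
(-7)^2 = 49

49


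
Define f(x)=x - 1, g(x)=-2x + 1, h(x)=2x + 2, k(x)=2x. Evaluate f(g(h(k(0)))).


k(0) = 0
h(0) = 2
g(2) = -3
f(-3) = -4

-4


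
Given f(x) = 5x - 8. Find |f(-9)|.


53


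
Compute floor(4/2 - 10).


4/2 = 2
2 - 10 = -8
floor(-8) = -8

-8


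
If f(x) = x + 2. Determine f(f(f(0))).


f(0) = 2
f(2) = 4
f(4) = 6

6


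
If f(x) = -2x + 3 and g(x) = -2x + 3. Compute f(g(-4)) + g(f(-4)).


f(g(-4)) = -19
g(f(-4)) = -19
Sum = -38

-38


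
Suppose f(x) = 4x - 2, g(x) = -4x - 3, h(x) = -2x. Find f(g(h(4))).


h(4) = -8
g(-8) = 29
f(29) = 114

114


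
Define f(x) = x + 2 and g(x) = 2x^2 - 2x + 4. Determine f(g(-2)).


g(-2) = 16
f(16) = 18

18


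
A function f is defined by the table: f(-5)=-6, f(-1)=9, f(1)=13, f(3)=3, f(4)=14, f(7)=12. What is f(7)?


Reading from the table at x = 7

12


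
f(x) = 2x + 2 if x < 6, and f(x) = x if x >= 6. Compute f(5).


5 satisfies x < 6
f(5) = 12

12


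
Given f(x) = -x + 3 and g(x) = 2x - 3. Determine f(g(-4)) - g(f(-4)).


f(g(-4)) = 14
g(f(-4)) = 11
Difference = 3

3


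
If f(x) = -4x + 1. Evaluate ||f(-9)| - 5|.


f(-9) = 37
|37| = 37
|37 - 5| = 32

32


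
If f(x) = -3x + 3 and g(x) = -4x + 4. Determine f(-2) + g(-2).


f(-2) = 9
g(-2) = 12
Sum = 21

21


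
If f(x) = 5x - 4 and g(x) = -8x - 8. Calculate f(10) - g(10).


f(10) = 46
g(10) = -88
Difference = 134

134


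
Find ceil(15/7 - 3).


15/7 = 2.1429
2.1429 - 3 = -0.8571
ceil(-0.8571) = 0

0


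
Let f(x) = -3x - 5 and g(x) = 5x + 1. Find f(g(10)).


-158


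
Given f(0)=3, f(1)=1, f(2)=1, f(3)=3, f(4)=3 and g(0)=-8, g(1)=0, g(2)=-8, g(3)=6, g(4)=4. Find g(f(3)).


f(3) = 3
g(3) = 6

6


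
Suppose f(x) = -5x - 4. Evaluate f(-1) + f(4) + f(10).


f(-1) = 1
f(4) = -24
f(10) = -54
Sum = -77

-77


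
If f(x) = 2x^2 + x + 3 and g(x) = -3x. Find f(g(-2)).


81


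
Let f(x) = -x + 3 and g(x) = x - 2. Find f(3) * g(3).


f(3) = 0
g(3) = 1
Product = 0

0


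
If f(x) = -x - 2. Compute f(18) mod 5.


f(18) = -20
-20 mod 5 = 0

0


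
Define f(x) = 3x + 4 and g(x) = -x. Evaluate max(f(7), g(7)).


f(7) = 25
g(7) = -7
max = 25

25


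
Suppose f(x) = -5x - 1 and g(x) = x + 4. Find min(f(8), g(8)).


f(8) = -41
g(8) = 12
min = -41

-41


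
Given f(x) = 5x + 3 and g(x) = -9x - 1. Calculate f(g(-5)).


g(-5) = 44
f(44) = 223

223


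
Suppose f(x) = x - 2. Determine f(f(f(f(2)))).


f(2) = 0
f(0) = -2
f(-2) = -4
f(-4) = -6

-6


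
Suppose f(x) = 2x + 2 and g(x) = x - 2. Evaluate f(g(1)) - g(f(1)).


-2


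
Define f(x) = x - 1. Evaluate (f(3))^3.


f(3) = 2
(2)^3 = 8

8


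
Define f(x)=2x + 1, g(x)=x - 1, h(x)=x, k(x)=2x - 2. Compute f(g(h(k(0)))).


k(0) = -2
h(-2) = -2
g(-2) = -3
f(-3) = -5

-5


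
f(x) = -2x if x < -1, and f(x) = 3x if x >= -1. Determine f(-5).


10


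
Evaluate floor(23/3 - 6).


23/3 = 7.6667
7.6667 - 6 = 1.6667
floor(1.6667) = 1

1


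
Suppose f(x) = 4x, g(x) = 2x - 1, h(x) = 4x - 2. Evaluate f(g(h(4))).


h(4) = 14
g(14) = 27
f(27) = 108

108


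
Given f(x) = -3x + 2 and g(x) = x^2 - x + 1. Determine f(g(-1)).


g(-1) = 3
f(3) = -7

-7


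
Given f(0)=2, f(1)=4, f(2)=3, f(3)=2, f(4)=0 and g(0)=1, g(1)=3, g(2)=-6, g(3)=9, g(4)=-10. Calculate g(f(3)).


f(3) = 2
g(2) = -6

-6


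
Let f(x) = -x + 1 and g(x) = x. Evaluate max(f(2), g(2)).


f(2) = -1
g(2) = 2
max = 2

2


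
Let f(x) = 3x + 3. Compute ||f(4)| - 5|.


f(4) = 15
|15| = 15
|15 - 5| = 10

10


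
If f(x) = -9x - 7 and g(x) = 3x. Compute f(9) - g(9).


f(9) = -88
g(9) = 27
Difference = -115

-115


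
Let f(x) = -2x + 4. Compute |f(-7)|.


f(-7) = 18
|18| = 18

18


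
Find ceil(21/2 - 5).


6


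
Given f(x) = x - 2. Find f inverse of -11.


Solve x - 2 = -11
x = (-11 + 2) / 1 = -9

-9


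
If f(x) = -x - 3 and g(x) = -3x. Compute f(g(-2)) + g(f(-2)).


f(g(-2)) = -9
g(f(-2)) = 3
Sum = -6

-6


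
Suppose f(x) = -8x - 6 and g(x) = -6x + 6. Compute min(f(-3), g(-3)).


f(-3) = 18
g(-3) = 24
min = 18

18


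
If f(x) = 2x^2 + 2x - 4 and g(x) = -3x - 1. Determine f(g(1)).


g(1) = -4
f(-4) = 2*(-4)^2 + 2*(-4) - 4 = 20

20
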